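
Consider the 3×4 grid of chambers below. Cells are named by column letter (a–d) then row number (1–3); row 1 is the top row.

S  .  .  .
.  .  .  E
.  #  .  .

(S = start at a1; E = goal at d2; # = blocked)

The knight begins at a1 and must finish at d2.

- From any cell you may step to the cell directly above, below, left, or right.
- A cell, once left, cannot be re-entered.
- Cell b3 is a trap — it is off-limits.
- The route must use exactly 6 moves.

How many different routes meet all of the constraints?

7

Need simple routes of exactly 6 moves from a1 to d2 (Manhattan distance 4, so 1 moves are spent on a detour and 1 undoing it).
Enumerating: a1 a2 b2 b1 c1 c2 d2 | a1 a2 b2 b1 c1 d1 d2 | a1 a2 b2 c2 c1 d1 d2 | a1 a2 b2 c2 c3 d3 d2 | a1 b1 b2 c2 c1 d1 d2 | a1 b1 b2 c2 c3 d3 d2 | a1 b1 c1 c2 c3 d3 d2.
That gives 7 routes.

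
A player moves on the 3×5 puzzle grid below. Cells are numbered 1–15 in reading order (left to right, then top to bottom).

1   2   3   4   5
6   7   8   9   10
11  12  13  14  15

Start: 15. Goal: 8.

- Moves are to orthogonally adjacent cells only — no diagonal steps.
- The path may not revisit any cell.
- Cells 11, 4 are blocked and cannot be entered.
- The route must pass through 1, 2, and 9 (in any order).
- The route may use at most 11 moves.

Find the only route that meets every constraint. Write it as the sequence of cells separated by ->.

15 -> 10 -> 9 -> 14 -> 13 -> 12 -> 7 -> 6 -> 1 -> 2 -> 3 -> 8

The 11-move cap with required stops at 1, 2, 9 leaves no slack for detours.
Route from 15: up to 10, left to 9, down to 14, 2× left (reaching 12), up to 7, left to 6, up to 1, 2× right (reaching 3), down to 8 — 11 moves in all.
Check: all required cells visited; 11 ≤ 11 moves.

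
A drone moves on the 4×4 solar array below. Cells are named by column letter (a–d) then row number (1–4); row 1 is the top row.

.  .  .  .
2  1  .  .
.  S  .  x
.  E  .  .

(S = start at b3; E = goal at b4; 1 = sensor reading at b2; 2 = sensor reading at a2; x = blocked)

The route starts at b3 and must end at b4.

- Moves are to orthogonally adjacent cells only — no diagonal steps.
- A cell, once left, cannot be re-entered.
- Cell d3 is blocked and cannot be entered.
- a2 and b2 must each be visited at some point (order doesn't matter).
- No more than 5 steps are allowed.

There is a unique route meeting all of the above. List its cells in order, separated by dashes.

b3 - b2 - a2 - a3 - a4 - b4

The 5-move cap with required stops at a2, b2 leaves no slack for detours.
Route from b3: up 1 to b2, left 1 to a2, down 2 to a4, right 1 to b4 — 5 moves in all.
Check: all required cells visited; 5 ≤ 5 moves.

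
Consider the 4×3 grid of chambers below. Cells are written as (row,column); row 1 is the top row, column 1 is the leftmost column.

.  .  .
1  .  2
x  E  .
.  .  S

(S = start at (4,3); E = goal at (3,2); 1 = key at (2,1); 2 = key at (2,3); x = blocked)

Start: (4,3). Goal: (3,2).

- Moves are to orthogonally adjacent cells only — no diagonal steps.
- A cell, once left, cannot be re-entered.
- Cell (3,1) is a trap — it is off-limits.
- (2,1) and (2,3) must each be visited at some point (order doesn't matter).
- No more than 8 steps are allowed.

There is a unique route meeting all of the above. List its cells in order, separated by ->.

(4,3) -> (3,3) -> (2,3) -> (1,3) -> (1,2) -> (1,1) -> (2,1) -> (2,2) -> (3,2)

The 8-move cap with required stops at (2,1), (2,3) leaves no slack for detours.
Route from (4,3): up 3 to (1,3), left 2 to (1,1), down 1 to (2,1), right 1 to (2,2), down 1 to (3,2) — 8 moves in all.
Check: all required cells visited; 8 ≤ 8 moves.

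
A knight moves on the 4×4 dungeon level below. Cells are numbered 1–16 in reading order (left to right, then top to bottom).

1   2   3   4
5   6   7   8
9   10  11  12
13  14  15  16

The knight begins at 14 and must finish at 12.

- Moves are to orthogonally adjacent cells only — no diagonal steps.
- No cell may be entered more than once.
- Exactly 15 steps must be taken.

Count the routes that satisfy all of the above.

2

Need simple routes of exactly 15 moves from 14 to 12 (Manhattan distance 3, so 6 moves are spent on a detour and 6 undoing it).
Enumerating: 14 13 9 5 1 2 3 4 8 7 6 10 11 15 16 12 | 14 13 9 10 6 5 1 2 3 4 8 7 11 15 16 12.
That gives 2 routes.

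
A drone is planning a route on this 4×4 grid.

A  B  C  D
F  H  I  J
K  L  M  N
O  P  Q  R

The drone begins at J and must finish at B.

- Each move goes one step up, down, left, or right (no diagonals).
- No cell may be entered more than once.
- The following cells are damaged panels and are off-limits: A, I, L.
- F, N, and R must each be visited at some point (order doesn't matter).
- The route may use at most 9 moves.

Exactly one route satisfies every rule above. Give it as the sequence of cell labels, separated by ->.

J -> N -> R -> Q -> P -> O -> K -> F -> H -> B

The 9-move cap with required stops at F, N, R leaves no slack for detours.
Route from J: down 2 to R, left 3 to O, up 2 to F, right 1 to H, up 1 to B — 9 moves in all.
Check: all required cells visited; 9 ≤ 9 moves.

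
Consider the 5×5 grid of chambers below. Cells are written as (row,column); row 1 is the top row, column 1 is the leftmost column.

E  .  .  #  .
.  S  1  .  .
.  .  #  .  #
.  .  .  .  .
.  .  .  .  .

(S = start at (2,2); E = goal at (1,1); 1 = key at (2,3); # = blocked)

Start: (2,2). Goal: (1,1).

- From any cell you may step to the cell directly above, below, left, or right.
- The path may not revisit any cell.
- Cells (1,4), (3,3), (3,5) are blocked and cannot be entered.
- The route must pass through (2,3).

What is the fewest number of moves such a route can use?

Any route passes through (2,3) somewhere between (2,2) and (1,1). Summing Manhattan distances along the two legs ((2,2) → (2,3) → (1,1)) gives a lower bound of 1 + 3 = 4 moves.
A route of 4 moves achieves this: (2,2) → (2,3) → (1,3) → (1,2) → (1,1).
Since 4 matches the lower bound, it is optimal.

4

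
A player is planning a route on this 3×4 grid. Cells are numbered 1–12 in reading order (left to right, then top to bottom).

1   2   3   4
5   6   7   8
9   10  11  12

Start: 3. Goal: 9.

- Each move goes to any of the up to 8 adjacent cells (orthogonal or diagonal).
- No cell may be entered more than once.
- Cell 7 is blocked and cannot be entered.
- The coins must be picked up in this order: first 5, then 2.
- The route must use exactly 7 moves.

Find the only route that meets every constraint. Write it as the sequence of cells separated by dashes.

3 - 8 - 11 - 10 - 5 - 2 - 6 - 9

The waypoints must appear in the order 5, 2, with no cell reused.
Route from 3: down-right to 8, down-left to 11, left to 10, up-left to 5, up-right to 2, down to 6, down-left to 9 — 7 moves in all.
Check: order respected (5 at step 4, 2 at step 5); 7 moves as required.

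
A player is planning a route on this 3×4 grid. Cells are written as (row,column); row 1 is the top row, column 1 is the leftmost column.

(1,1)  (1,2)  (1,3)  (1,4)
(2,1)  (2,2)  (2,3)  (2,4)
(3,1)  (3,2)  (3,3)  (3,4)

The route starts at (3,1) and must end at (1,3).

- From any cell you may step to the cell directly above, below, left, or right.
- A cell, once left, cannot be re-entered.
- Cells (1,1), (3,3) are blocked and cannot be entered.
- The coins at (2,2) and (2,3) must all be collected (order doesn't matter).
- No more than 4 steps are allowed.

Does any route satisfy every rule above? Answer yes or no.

One route that works: (3,1) → (2,1) → (2,2) → (2,3) → (1,3).

yes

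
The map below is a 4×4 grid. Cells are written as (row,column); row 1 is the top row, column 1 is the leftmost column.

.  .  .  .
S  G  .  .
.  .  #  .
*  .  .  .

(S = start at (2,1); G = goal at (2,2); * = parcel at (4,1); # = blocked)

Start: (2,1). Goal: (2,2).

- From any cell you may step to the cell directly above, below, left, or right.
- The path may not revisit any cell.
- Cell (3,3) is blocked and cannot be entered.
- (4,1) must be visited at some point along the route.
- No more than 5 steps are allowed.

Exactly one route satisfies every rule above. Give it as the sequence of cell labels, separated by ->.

(2,1) -> (3,1) -> (4,1) -> (4,2) -> (3,2) -> (2,2)

The budget equals the shortest possible length, so every move has to be on a shortest route through the required cells.
Route from (2,1): down 2 to (4,1), right 1 to (4,2), up 2 to (2,2) — 5 moves in all.
Check: all required cells visited; 5 ≤ 5 moves.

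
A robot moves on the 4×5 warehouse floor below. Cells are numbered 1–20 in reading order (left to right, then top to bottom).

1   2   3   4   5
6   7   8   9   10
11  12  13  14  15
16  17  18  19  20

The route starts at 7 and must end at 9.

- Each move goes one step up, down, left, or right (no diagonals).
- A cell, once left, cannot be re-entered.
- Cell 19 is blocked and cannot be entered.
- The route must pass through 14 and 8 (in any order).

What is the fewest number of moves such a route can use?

Any route passes through 14 and 8 in some order between 7 and 9. Summing Manhattan distances along each leg and taking the cheapest ordering (7 → 8 → 14 → 9) gives a lower bound of 1 + 2 + 1 = 4 moves.
A route of 4 moves achieves this: 7 → 8 → 13 → 14 → 9.
Since 4 matches the lower bound, it is optimal.

4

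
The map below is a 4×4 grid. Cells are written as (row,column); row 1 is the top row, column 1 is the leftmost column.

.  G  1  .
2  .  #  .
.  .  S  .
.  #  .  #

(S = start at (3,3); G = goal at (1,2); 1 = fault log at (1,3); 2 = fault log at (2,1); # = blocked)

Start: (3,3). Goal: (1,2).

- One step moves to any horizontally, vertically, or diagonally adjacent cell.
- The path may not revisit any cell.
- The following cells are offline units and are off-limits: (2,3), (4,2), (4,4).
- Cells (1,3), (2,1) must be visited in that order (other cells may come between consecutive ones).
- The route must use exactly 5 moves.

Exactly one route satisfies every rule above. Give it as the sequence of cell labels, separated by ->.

The waypoints must appear in the order (1,3), (2,1), with no cell reused.
Route from (3,3): up-right 1 to (2,4), up-left 1 to (1,3), down-left 1 to (2,2), left 1 to (2,1), up-right 1 to (1,2) — 5 moves in all.
Check: order respected (1 at step 2, 2 at step 4); 5 moves as required.

(3,3) -> (2,4) -> (1,3) -> (2,2) -> (2,1) -> (1,2)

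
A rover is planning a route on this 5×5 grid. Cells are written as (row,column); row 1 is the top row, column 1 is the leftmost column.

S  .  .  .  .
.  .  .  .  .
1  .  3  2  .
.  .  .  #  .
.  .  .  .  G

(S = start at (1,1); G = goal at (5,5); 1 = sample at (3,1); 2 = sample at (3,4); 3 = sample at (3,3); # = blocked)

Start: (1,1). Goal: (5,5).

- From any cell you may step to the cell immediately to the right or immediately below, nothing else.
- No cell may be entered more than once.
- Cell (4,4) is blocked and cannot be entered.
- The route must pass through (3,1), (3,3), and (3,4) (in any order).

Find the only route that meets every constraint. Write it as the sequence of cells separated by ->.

(1,1) -> (2,1) -> (3,1) -> (3,2) -> (3,3) -> (3,4) -> (3,5) -> (4,5) -> (5,5)

Moves only go right or down, so the column and row indices never decrease.
Route from (1,1): 2× down (reaching (3,1)), 4× right (reaching (3,5)), 2× down (reaching (5,5)) — 8 moves in all.
Check: all required cells visited.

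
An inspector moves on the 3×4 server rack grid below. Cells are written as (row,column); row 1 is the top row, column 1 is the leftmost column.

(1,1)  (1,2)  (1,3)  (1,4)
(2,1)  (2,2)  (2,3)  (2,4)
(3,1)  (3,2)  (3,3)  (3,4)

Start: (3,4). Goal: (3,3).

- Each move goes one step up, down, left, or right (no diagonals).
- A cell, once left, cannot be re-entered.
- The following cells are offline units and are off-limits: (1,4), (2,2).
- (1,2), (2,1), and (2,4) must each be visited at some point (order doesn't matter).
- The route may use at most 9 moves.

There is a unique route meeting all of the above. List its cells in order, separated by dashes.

Any route must reach (1,2), (2,1), and (2,4) and still end at (3,3) within 9 moves, so the order of the required stops is forced.
Route from (3,4): up to (2,4), left to (2,3), up to (1,3), 2× left (reaching (1,1)), 2× down (reaching (3,1)), 2× right (reaching (3,3)) — 9 moves in all.
Check: all required cells visited; 9 ≤ 9 moves.

(3,4) - (2,4) - (2,3) - (1,3) - (1,2) - (1,1) - (2,1) - (3,1) - (3,2) - (3,3)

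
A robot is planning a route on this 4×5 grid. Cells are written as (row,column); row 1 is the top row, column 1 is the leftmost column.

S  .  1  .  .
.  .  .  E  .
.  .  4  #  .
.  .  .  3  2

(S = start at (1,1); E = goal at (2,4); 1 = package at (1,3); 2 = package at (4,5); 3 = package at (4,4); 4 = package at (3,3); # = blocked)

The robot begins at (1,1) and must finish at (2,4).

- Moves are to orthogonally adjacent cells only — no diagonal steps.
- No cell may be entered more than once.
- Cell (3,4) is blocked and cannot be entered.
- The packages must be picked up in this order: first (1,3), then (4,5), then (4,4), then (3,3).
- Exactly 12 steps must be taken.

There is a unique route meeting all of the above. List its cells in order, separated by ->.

(1,1) -> (1,2) -> (1,3) -> (1,4) -> (1,5) -> (2,5) -> (3,5) -> (4,5) -> (4,4) -> (4,3) -> (3,3) -> (2,3) -> (2,4)

The waypoints must appear in the order (1,3), (4,5), (4,4), (3,3), with no cell reused.
Route from (1,1): 4× right (reaching (1,5)), 3× down (reaching (4,5)), 2× left (reaching (4,3)), 2× up (reaching (2,3)), right to (2,4) — 12 moves in all.
Check: order respected (1 at step 2, 2 at step 7, 3 at step 8, 4 at step 10); 12 moves as required.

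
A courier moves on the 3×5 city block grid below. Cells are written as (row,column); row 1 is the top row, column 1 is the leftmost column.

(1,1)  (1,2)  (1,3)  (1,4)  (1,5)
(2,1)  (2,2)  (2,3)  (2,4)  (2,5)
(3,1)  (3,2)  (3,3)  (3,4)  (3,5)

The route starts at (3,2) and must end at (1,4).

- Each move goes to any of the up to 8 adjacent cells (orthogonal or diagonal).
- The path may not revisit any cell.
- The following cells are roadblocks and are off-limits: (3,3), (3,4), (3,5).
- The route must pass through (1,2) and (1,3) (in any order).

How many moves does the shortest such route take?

4

Any route passes through (1,2) and (1,3) in some order between (3,2) and (1,4). Summing Chebyshev distances along each leg and taking the cheapest ordering ((3,2) → (1,2) → (1,3) → (1,4)) gives a lower bound of 2 + 1 + 1 = 4 moves.
A route of 4 moves achieves this: (3,2) → (2,1) → (1,2) → (1,3) → (1,4).
Since 4 matches the lower bound, it is optimal.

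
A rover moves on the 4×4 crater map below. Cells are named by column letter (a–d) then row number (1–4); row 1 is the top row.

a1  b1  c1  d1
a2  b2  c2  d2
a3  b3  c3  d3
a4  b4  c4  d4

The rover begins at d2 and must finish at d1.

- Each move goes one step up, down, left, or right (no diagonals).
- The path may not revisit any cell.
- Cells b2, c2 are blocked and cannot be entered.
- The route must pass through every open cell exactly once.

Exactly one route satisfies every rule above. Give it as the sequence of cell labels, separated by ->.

Need to visit all 14 open cells exactly once, starting at d2 and ending at d1.
Cell b1 has only two open neighbours (a1 and c1), so the path must pass straight through it: one of those is the cell it's entered from and the other is where it exits.
Route from d2: 2× down (reaching d4), left to c4, up to c3, left to b3, down to b4, left to a4, 3× up (reaching a1), 3× right (reaching d1) — 13 moves in all.
Check: all 14 open cells covered.

d2 -> d3 -> d4 -> c4 -> c3 -> b3 -> b4 -> a4 -> a3 -> a2 -> a1 -> b1 -> c1 -> d1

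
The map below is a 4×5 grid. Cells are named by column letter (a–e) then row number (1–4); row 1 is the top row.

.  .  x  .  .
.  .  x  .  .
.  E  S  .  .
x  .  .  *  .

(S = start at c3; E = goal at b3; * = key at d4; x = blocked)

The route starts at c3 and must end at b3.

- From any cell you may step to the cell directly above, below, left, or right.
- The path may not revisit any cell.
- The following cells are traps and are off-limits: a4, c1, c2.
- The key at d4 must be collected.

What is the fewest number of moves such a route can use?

5

Any route passes through d4 somewhere between c3 and b3. Summing Manhattan distances along the two legs (c3 → d4 → b3) gives a lower bound of 2 + 3 = 5 moves.
A route of 5 moves achieves this: c3 → d3 → d4 → c4 → b4 → b3.
Since 5 matches the lower bound, it is optimal.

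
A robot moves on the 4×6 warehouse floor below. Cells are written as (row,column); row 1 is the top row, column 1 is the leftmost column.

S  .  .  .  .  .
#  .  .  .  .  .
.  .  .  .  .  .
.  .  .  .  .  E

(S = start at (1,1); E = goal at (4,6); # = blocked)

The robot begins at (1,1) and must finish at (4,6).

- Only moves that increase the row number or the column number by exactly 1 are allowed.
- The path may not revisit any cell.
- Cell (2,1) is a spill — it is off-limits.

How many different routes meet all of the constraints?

35

A right/down-only route from (1,1) to (4,6) makes exactly 3 down-moves and 5 right-moves in some order.
With no other constraints that would be C(8,3) = 56 routes.
Subtract routes through each blocked cell (inclusion–exclusion for overlaps): − through (2,1): 21 → 35.
That gives 35 routes.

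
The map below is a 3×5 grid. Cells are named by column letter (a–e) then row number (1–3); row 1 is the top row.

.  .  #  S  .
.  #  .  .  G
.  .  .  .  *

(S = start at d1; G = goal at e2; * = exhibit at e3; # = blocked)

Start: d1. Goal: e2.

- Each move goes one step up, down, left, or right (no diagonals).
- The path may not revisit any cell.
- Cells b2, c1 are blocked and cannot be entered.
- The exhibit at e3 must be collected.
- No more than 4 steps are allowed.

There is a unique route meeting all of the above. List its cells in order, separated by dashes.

d1 - d2 - d3 - e3 - e2

The budget equals the shortest possible length, so every move has to be on a shortest route through the required cells.
Route from d1: down 2 to d3, right 1 to e3, up 1 to e2 — 4 moves in all.
Check: all required cells visited; 4 ≤ 4 moves.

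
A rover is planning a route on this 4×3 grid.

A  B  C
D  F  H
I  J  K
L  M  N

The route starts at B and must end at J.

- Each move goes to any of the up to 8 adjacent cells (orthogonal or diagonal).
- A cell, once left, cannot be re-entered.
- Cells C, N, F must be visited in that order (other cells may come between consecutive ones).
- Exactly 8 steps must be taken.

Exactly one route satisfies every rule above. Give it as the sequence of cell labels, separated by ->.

B -> C -> H -> K -> N -> M -> I -> F -> J

The waypoints must appear in the order C, N, F, with no cell reused.
Route from B: right to C, 3× down (reaching N), left to M, up-left to I, up-right to F, down to J — 8 moves in all.
Check: order respected (C at step 1, N at step 4, F at step 7); 8 moves as required.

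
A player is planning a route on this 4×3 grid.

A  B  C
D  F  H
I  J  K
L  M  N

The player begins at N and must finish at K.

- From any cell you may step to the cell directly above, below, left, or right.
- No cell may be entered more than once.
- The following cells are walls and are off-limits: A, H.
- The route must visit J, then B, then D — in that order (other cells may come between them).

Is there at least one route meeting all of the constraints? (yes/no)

no

Even ignoring the required order, no revisit-free route from N to K manages to pass through all of J, B, and D: branching out from N, every path either misses one of them or, having collected them, can no longer reach K without re-entering a cell.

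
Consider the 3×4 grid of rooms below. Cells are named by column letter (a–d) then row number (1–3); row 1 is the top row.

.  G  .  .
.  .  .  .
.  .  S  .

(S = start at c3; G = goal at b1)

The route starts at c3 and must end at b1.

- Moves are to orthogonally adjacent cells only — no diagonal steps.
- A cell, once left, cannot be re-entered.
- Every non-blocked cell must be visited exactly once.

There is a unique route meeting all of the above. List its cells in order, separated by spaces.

c3 d3 d2 d1 c1 c2 b2 b3 a3 a2 a1 b1

Need to visit all 12 open cells exactly once, starting at c3 and ending at b1.
Route from c3: right 1 to d3, up 2 to d1, left 1 to c1, down 1 to c2, left 1 to b2, down 1 to b3, left 1 to a3, up 2 to a1, right 1 to b1 — 11 moves in all.
Check: all 12 open cells covered.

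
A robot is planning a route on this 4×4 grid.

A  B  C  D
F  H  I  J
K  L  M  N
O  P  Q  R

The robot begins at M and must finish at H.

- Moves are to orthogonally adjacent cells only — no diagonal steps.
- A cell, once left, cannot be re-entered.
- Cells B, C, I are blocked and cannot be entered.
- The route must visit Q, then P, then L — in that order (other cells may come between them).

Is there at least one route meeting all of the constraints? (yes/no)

yes

One route that works: M → Q → P → L → H.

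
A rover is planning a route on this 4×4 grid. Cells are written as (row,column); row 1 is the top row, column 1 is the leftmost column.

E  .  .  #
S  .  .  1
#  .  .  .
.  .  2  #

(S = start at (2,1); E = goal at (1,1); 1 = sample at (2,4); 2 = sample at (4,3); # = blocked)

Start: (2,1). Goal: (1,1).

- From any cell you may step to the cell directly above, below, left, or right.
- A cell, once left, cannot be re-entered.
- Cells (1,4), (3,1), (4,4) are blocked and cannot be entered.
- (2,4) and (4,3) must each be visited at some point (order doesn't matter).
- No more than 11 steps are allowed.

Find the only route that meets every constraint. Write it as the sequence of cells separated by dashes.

The budget equals the shortest possible length, so every move has to be on a shortest route through the required cells.
Route from (2,1): right 1 to (2,2), down 2 to (4,2), right 1 to (4,3), up 1 to (3,3), right 1 to (3,4), up 1 to (2,4), left 1 to (2,3), up 1 to (1,3), left 2 to (1,1) — 11 moves in all.
Check: all required cells visited; 11 ≤ 11 moves.

(2,1) - (2,2) - (3,2) - (4,2) - (4,3) - (3,3) - (3,4) - (2,4) - (2,3) - (1,3) - (1,2) - (1,1)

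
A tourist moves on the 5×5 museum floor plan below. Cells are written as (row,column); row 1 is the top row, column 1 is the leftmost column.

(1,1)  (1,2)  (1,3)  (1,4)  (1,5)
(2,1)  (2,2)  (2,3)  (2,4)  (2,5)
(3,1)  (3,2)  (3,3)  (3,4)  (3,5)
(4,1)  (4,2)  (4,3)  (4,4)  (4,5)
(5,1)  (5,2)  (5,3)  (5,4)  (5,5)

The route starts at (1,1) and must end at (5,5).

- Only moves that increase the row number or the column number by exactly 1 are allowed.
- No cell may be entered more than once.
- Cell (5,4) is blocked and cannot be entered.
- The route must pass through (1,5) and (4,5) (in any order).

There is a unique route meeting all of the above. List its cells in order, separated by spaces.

Moves only go right or down, so the column and row indices never decrease.
Route from (1,1): 4× right (reaching (1,5)), 4× down (reaching (5,5)) — 8 moves in all.
Check: all required cells visited.

(1,1) (1,2) (1,3) (1,4) (1,5) (2,5) (3,5) (4,5) (5,5)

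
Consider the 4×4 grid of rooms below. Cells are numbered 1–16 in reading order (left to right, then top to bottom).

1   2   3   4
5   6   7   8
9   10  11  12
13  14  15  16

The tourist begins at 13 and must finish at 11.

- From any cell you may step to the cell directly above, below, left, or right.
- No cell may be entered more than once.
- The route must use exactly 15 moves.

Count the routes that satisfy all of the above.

Need simple routes of exactly 15 moves from 13 to 11 (Manhattan distance 3, so 6 moves are spent on a detour and 6 undoing it).
Enumerating: 13 9 5 1 2 6 10 14 15 16 12 8 4 3 7 11 | 13 9 5 1 2 6 7 3 4 8 12 16 15 14 10 11 | 13 9 5 1 2 3 4 8 12 16 15 14 10 6 7 11 | 13 9 5 1 2 3 4 8 7 6 10 14 15 16 12 11 | 13 9 10 14 15 16 12 8 4 3 2 1 5 6 7 11 | 13 14 10 9 5 1 2 6 7 3 4 8 12 16 15 11 | 13 14 15 16 12 8 4 3 7 6 2 1 5 9 10 11 | 13 14 15 16 12 8 4 3 2 1 5 9 10 6 7 11.
That gives 8 routes.

8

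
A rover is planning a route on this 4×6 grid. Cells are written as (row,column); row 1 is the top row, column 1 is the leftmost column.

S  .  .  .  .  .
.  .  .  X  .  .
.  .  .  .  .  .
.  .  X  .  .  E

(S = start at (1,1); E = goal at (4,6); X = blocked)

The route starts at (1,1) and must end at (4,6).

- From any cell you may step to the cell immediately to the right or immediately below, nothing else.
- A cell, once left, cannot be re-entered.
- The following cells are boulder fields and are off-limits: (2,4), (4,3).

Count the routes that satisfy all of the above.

A right/down-only route from (1,1) to (4,6) makes exactly 3 down-moves and 5 right-moves in some order.
With no other constraints that would be C(8,3) = 56 routes.
Subtract routes through each blocked cell (inclusion–exclusion for overlaps): − through (2,4): 24 − through (4,3): 10 → 22.
That gives 22 routes.

22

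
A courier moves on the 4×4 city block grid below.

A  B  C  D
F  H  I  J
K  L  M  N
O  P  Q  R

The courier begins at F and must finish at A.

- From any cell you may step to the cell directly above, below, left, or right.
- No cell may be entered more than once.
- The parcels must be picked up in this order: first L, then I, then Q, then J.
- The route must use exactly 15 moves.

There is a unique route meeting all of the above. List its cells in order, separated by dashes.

F - K - O - P - L - H - I - M - Q - R - N - J - D - C - B - A

The waypoints must appear in the order L, I, Q, J, with no cell reused.
Route from F: 2× down (reaching O), right to P, 2× up (reaching H), right to I, 2× down (reaching Q), right to R, 3× up (reaching D), 3× left (reaching A) — 15 moves in all.
Check: order respected (L at step 4, I at step 6, Q at step 8, J at step 11); 15 moves as required.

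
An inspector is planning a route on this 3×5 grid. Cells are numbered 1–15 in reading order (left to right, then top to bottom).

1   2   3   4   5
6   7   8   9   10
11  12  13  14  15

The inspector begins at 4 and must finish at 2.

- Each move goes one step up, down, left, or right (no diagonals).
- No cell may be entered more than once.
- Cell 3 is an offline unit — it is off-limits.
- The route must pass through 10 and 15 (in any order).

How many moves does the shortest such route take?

Any route passes through 10 and 15 in some order between 4 and 2. Summing Manhattan distances along each leg and taking the cheapest ordering (4 → 10 → 15 → 2) gives a lower bound of 2 + 1 + 5 = 8 moves.
A route of 8 moves achieves this: 4 → 9 → 10 → 15 → 14 → 13 → 8 → 7 → 2.
Since 8 matches the lower bound, it is optimal.

8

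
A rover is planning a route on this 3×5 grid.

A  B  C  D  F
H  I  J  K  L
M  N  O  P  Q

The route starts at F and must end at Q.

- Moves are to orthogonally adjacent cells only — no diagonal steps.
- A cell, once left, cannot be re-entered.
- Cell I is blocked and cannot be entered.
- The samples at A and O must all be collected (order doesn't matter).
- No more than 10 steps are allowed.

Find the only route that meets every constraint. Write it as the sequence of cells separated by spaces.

The budget equals the shortest possible length, so every move has to be on a shortest route through the required cells.
Route from F: left 4 to A, down 2 to M, right 4 to Q — 10 moves in all.
Check: all required cells visited; 10 ≤ 10 moves.

F D C B A H M N O P Q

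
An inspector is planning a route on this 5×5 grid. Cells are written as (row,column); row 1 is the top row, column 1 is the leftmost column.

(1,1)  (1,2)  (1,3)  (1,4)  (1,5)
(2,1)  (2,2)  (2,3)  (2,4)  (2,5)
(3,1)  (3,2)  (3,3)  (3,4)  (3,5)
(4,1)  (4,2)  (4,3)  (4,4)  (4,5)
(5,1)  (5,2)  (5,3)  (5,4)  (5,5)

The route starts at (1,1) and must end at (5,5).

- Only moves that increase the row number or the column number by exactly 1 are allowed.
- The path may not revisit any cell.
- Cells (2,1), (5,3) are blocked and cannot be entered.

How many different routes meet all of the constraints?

30

A right/down-only route from (1,1) to (5,5) makes exactly 4 down-moves and 4 right-moves in some order.
With no other constraints that would be C(8,4) = 70 routes.
Subtract routes through each blocked cell (inclusion–exclusion for overlaps): − through (2,1): 35 − through (5,3): 15 + through (2,1)&(5,3): 10 → 30.
That gives 30 routes.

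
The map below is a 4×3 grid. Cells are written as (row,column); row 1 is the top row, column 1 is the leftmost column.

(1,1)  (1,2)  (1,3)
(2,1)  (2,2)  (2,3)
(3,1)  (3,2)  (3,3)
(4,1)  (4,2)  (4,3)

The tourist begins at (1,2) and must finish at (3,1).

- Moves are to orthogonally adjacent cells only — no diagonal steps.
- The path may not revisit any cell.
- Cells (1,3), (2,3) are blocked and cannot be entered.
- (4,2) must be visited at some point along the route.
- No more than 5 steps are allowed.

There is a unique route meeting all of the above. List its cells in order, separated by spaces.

The budget equals the shortest possible length, so every move has to be on a shortest route through the required cells.
Route from (1,2): 3× down (reaching (4,2)), left to (4,1), up to (3,1) — 5 moves in all.
Check: all required cells visited; 5 ≤ 5 moves.

(1,2) (2,2) (3,2) (4,2) (4,1) (3,1)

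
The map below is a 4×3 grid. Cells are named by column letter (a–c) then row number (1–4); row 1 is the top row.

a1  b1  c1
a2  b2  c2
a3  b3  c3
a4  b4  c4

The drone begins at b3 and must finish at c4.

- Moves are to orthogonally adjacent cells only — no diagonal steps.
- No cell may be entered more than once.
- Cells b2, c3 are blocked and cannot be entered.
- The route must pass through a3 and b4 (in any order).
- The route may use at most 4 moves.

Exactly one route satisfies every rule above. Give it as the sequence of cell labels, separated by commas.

The 4-move cap with required stops at a3, b4 leaves no slack for detours.
Route from b3: left 1 to a3, down 1 to a4, right 2 to c4 — 4 moves in all.
Check: all required cells visited; 4 ≤ 4 moves.

b3, a3, a4, b4, c4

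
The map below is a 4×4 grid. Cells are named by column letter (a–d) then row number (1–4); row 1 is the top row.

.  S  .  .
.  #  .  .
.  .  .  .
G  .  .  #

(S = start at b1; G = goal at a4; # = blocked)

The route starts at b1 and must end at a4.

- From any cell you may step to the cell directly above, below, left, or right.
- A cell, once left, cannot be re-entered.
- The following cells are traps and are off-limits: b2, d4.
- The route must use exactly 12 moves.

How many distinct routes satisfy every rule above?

0

Need simple routes of exactly 12 moves from b1 to a4 (Manhattan distance 4, so 4 moves are spent on a detour and 4 undoing it).
No route satisfies every constraint, so the count is 0.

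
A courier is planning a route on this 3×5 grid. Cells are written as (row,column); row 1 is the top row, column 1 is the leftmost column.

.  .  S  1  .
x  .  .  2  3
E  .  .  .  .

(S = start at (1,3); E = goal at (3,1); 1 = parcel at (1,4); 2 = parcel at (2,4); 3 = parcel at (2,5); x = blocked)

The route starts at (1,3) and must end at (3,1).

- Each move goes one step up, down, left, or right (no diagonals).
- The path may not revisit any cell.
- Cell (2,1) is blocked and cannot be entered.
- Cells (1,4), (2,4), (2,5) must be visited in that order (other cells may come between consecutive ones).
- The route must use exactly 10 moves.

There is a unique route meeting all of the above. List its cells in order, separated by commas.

The waypoints must appear in the order (1,4), (2,4), (2,5), with no cell reused.
Route from (1,3): right 1 to (1,4), down 1 to (2,4), right 1 to (2,5), down 1 to (3,5), left 2 to (3,3), up 1 to (2,3), left 1 to (2,2), down 1 to (3,2), left 1 to (3,1) — 10 moves in all.
Check: order respected (1 at step 1, 2 at step 2, 3 at step 3); 10 moves as required.

(1,3), (1,4), (2,4), (2,5), (3,5), (3,4), (3,3), (2,3), (2,2), (3,2), (3,1)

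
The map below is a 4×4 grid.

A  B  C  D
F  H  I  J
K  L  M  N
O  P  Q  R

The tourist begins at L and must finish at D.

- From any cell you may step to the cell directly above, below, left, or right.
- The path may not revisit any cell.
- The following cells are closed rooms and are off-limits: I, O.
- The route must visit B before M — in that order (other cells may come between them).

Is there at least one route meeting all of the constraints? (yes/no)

Even ignoring the required order, no revisit-free route from L to D manages to pass through all of B and M: branching out from L, every path either misses one of them or, having collected them, can no longer reach D without re-entering a cell.

no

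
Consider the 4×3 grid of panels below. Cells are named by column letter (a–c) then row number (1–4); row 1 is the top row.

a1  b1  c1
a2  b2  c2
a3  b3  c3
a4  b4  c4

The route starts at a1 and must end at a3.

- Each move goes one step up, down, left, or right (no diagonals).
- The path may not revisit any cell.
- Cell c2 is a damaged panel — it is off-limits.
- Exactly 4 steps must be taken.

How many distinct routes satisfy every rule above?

Need simple routes of exactly 4 moves from a1 to a3 (Manhattan distance 2, so 1 moves are spent on a detour and 1 undoing it).
Enumerating: a1 a2 b2 b3 a3 | a1 b1 b2 b3 a3 | a1 b1 b2 a2 a3.
That gives 3 routes.

3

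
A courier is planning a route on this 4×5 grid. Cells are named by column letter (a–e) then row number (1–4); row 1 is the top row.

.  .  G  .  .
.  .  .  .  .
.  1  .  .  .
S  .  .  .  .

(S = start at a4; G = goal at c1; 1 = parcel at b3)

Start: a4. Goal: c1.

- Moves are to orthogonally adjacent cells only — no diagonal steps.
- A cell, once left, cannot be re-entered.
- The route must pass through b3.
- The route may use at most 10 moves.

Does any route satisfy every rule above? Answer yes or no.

One route that works: a4 → a3 → b3 → b2 → b1 → c1.

yes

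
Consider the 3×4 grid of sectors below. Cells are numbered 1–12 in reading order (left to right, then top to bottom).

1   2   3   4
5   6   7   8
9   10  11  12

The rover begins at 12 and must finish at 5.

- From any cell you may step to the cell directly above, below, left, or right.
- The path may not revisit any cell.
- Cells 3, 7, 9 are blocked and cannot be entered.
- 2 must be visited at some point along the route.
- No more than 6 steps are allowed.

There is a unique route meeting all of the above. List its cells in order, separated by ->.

12 -> 11 -> 10 -> 6 -> 2 -> 1 -> 5

The 6-move cap with required stops at 2 leaves no slack for detours.
Route from 12: left 2 to 10, up 2 to 2, left 1 to 1, down 1 to 5 — 6 moves in all.
Check: all required cells visited; 6 ≤ 6 moves.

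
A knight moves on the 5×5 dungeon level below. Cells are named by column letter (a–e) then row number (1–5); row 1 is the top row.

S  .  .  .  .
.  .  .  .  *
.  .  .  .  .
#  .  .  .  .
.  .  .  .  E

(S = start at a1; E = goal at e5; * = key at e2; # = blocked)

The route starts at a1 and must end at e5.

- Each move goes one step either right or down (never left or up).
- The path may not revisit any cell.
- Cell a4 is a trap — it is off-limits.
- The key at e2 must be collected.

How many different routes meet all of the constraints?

A right/down-only route from a1 to e5 makes exactly 4 down-moves and 4 right-moves in some order.
With no other constraints that would be C(8,4) = 70 routes.
Split at e2 and multiply the segment counts (each segment already excludes blocked cells): a1→e2: 5; e2→e5: 1; product = 5.
That gives 5 routes.

5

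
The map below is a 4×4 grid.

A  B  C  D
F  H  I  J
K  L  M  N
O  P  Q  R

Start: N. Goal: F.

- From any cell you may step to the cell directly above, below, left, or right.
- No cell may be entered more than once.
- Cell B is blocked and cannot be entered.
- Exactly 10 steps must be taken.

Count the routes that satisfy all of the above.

Need simple routes of exactly 10 moves from N to F (Manhattan distance 4, so 3 moves are spent on a detour and 3 undoing it).
Branch systematically from the start, pruning whenever the remaining move budget drops below the Manhattan distance to F or differs from it in parity. Grouping the completions by first move — via J: 7; via R: 2 (no valid completion starts via M) — and summing: 7 + 2 = 9.
That gives 9 routes.

9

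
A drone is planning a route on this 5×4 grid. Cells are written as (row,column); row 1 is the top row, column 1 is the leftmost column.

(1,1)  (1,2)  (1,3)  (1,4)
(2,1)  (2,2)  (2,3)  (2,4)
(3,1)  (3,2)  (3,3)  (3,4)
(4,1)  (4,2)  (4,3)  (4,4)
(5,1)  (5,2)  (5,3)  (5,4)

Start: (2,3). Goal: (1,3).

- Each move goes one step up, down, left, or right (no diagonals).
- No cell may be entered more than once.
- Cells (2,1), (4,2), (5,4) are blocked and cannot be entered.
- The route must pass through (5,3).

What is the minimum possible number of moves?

Any route passes through (5,3) somewhere between (2,3) and (1,3). Summing Manhattan distances along the two legs ((2,3) → (5,3) → (1,3)) gives a lower bound of 3 + 4 = 7 moves.
The shortest route satisfying every rule uses 11 moves: (2,3) → (3,3) → (4,3) → (5,3) → (5,2) → (5,1) → (4,1) → (3,1) → (3,2) → (2,2) → (1,2) → (1,3).
The bound of 7 isn't tight here; checking systematically, no route of length 7 through 10 satisfies every constraint (on a 4-connected grid the length of any start-to-goal walk has the same parity as the Manhattan bound, so only lengths 7, 9, 11, … need checking), so 11 is the minimum.

11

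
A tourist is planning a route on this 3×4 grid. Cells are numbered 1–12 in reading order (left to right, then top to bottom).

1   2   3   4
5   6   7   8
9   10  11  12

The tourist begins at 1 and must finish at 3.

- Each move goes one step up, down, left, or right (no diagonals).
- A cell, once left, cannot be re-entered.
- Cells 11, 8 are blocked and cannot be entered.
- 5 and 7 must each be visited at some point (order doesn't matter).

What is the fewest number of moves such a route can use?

4

Any route passes through 5 and 7 in some order between 1 and 3. Summing Manhattan distances along each leg and taking the cheapest ordering (1 → 5 → 7 → 3) gives a lower bound of 1 + 2 + 1 = 4 moves.
A route of 4 moves achieves this: 1 → 5 → 6 → 7 → 3.
Since 4 matches the lower bound, it is optimal.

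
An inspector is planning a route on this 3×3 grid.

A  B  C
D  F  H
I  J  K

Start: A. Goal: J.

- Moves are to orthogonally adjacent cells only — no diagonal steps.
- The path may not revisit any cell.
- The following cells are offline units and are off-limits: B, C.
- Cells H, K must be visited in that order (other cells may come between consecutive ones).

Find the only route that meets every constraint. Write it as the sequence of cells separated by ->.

A -> D -> F -> H -> K -> J

The waypoints must appear in the order H, K, with no cell reused.
Route from A: down 1 to D, right 2 to H, down 1 to K, left 1 to J — 5 moves in all.
Check: order respected (H at step 3, K at step 4).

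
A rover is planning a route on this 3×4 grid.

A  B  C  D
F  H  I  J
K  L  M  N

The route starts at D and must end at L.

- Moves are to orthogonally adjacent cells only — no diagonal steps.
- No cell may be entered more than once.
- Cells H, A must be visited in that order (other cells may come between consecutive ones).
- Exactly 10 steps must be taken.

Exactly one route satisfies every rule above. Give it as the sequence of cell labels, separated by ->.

D -> J -> N -> M -> I -> H -> B -> A -> F -> K -> L

The waypoints must appear in the order H, A, with no cell reused.
Route from D: 2× down (reaching N), left to M, up to I, left to H, up to B, left to A, 2× down (reaching K), right to L — 10 moves in all.
Check: order respected (H at step 5, A at step 7); 10 moves as required.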